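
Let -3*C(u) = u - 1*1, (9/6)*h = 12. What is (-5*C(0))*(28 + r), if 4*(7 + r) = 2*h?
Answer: -125/3 ≈ -41.667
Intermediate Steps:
h = 8 (h = (2/3)*12 = 8)
r = -3 (r = -7 + (2*8)/4 = -7 + (1/4)*16 = -7 + 4 = -3)
C(u) = 1/3 - u/3 (C(u) = -(u - 1*1)/3 = -(u - 1)/3 = -(-1 + u)/3 = 1/3 - u/3)
(-5*C(0))*(28 + r) = (-5*(1/3 - 1/3*0))*(28 - 3) = -5*(1/3 + 0)*25 = -5*1/3*25 = -5/3*25 = -125/3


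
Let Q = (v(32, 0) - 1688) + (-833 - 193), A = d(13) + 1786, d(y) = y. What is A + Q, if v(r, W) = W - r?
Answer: -947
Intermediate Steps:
A = 1799 (A = 13 + 1786 = 1799)
Q = -2746 (Q = ((0 - 1*32) - 1688) + (-833 - 193) = ((0 - 32) - 1688) - 1026 = (-32 - 1688) - 1026 = -1720 - 1026 = -2746)
A + Q = 1799 - 2746 = -947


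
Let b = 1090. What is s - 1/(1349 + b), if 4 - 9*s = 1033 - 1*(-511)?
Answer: -417341/2439 ≈ -171.11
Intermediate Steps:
s = -1540/9 (s = 4/9 - (1033 - 1*(-511))/9 = 4/9 - (1033 + 511)/9 = 4/9 - ⅑*1544 = 4/9 - 1544/9 = -1540/9 ≈ -171.11)
s - 1/(1349 + b) = -1540/9 - 1/(1349 + 1090) = -1540/9 - 1/2439 = -417341/2439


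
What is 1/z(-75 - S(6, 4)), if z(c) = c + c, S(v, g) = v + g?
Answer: -1/170 ≈ -0.0058824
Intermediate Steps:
S(v, g) = g + v
z(c) = 2*c
1/z(-75 - S(6, 4)) = 1/(2*(-75 - (4 + 6))) = 1/(2*(-75 - 1*10)) = 1/(2*(-75 - 10)) = 1/(2*(-85)) = 1/(-170) = -1/170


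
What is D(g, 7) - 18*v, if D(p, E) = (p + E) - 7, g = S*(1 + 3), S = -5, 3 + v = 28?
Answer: -470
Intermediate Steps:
v = 25 (v = -3 + 28 = 25)
g = -20 (g = -5*(1 + 3) = -5*4 = -20)
D(p, E) = -7 + E + p (D(p, E) = (E + p) - 7 = -7 + E + p)
D(g, 7) - 18*v = (-7 + 7 - 20) - 18*25 = -20 - 450 = -470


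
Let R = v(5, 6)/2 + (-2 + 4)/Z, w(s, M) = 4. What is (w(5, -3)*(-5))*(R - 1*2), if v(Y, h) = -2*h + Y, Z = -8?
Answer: 115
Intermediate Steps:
v(Y, h) = Y - 2*h
R = -15/4 (R = (5 - 2*6)/2 + (-2 + 4)/(-8) = (5 - 12)*(1/2) + 2*(-1/8) = -7*1/2 - 1/4 = -7/2 - 1/4 = -15/4 ≈ -3.7500)
(w(5, -3)*(-5))*(R - 1*2) = (4*(-5))*(-15/4 - 1*2) = -20*(-15/4 - 2) = -20*(-23/4) = 115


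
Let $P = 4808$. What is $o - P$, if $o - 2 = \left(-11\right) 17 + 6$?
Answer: $-4987$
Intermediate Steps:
$o = -179$ ($o = 2 + \left(\left(-11\right) 17 + 6\right) = 2 + \left(-187 + 6\right) = 2 - 181 = -179$)
$o - P = -179 - 4808 = -4987$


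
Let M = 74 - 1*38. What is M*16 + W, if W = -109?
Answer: 467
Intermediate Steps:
M = 36 (M = 74 - 38 = 36)
M*16 + W = 36*16 - 109 = 576 - 109 = 467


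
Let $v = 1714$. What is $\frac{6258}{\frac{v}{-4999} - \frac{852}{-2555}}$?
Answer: $- \frac{39964980405}{60061} \approx -6.6541 \cdot 10^{5}$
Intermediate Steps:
$\frac{6258}{\frac{v}{-4999} - \frac{852}{-2555}} = \frac{6258}{\frac{1714}{-4999} - \frac{852}{-2555}} = \frac{6258}{1714 \left(- \frac{1}{4999}\right) - - \frac{852}{2555}} = \frac{6258}{- \frac{1714}{4999} + \frac{852}{2555}} = \frac{6258}{- \frac{120122}{12772445}} = 6258 \left(- \frac{12772445}{120122}\right) = - \frac{39964980405}{60061}$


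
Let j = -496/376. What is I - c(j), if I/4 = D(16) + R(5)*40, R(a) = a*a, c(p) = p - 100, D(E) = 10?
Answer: 194642/47 ≈ 4141.3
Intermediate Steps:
j = -62/47 (j = -496*1/376 = -62/47 ≈ -1.3191)
c(p) = -100 + p
R(a) = a²
I = 4040 (I = 4*(10 + 5²*40) = 4*(10 + 25*40) = 4*(10 + 1000) = 4*1010 = 4040)
I - c(j) = 4040 - (-100 - 62/47) = 4040 - 1*(-4762/47) = 4040 + 4762/47 = 194642/47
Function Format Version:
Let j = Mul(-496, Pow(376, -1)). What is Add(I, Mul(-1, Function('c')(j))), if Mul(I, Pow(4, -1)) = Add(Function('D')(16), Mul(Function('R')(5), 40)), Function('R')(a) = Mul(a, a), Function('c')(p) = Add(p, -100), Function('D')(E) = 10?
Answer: Rational(194642, 47) ≈ 4141.3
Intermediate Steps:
j = Rational(-62, 47) (j = Mul(-496, Rational(1, 376)) = Rational(-62, 47) ≈ -1.3191)
Function('c')(p) = Add(-100, p)
Function('R')(a) = Pow(a, 2)
I = 4040 (I = Mul(4, Add(10, Mul(Pow(5, 2), 40))) = Mul(4, Add(10, Mul(25, 40))) = Mul(4, Add(10, 1000)) = Mul(4, 1010) = 4040)
Add(I, Mul(-1, Function('c')(j))) = Add(4040, Mul(-1, Add(-100, Rational(-62, 47)))) = Add(4040, Mul(-1, Rational(-4762, 47))) = Add(4040, Rational(4762, 47)) = Rational(194642, 47)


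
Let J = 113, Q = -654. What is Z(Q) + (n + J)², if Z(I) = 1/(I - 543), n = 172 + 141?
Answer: 217226771/1197 ≈ 1.8148e+5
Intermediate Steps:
n = 313
Z(I) = 1/(-543 + I)
Z(Q) + (n + J)² = 1/(-543 - 654) + (313 + 113)² = 1/(-1197) + 426² = -1/1197 + 181476 = 217226771/1197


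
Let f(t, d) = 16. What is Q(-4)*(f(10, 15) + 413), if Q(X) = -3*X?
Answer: 5148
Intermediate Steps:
Q(-4)*(f(10, 15) + 413) = (-3*(-4))*(16 + 413) = 12*429 = 5148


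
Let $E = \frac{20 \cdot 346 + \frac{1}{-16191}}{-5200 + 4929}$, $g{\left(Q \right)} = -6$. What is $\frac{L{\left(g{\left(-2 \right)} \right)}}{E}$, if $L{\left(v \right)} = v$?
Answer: $\frac{26326566}{112041719} \approx 0.23497$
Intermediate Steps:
$E = - \frac{112041719}{4387761}$ ($E = \frac{6920 - \frac{1}{16191}}{-271} = \frac{112041719}{16191} \left(- \frac{1}{271}\right) = - \frac{112041719}{4387761} \approx -25.535$)
$\frac{L{\left(g{\left(-2 \right)} \right)}}{E} = - \frac{6}{- \frac{112041719}{4387761}} = \left(-6\right) \left(- \frac{4387761}{112041719}\right) = \frac{26326566}{112041719}$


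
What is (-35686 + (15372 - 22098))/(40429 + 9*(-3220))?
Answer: -42412/11449 ≈ -3.7044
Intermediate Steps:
(-35686 + (15372 - 22098))/(40429 + 9*(-3220)) = (-35686 - 6726)/(40429 - 28980) = -42412/11449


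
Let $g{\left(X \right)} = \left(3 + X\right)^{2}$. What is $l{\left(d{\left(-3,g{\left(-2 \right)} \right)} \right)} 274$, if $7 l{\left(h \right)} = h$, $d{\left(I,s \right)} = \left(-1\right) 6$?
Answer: $- \frac{1644}{7} \approx -234.86$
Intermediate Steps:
$d{\left(I,s \right)} = -6$
$l{\left(h \right)} = \frac{h}{7}$
$l{\left(d{\left(-3,g{\left(-2 \right)} \right)} \right)} 274 = \frac{1}{7} \left(-6\right) 274 = \left(- \frac{6}{7}\right) 274 = - \frac{1644}{7}$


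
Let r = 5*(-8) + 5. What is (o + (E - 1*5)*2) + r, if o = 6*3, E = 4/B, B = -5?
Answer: -143/5 ≈ -28.600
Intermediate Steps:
E = -⅘ (E = 4/(-5) = 4*(-⅕) = -⅘ ≈ -0.80000)
o = 18
r = -35 (r = -40 + 5 = -35)
(o + (E - 1*5)*2) + r = (18 + (-⅘ - 1*5)*2) - 35 = (18 + (-⅘ - 5)*2) - 35 = (18 - 29/5*2) - 35 = (18 - 58/5) - 35 = 32/5 - 35 = -143/5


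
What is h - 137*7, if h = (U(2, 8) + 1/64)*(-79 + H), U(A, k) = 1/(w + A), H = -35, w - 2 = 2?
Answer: -31353/32 ≈ -979.78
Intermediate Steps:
w = 4 (w = 2 + 2 = 4)
U(A, k) = 1/(4 + A)
h = -665/32 (h = (1/(4 + 2) + 1/64)*(-79 - 35) = (1/6 + 1/64)*(-114) = (⅙ + 1/64)*(-114) = (35/192)*(-114) = -665/32 ≈ -20.781)
h - 137*7 = -665/32 - 137*7 = -665/32 - 959 = -31353/32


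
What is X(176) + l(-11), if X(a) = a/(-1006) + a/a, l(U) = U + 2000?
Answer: 1000882/503 ≈ 1989.8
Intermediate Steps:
l(U) = 2000 + U
X(a) = 1 - a/1006 (X(a) = a*(-1/1006) + 1 = -a/1006 + 1 = 1 - a/1006)
X(176) + l(-11) = (1 - 1/1006*176) + (2000 - 11) = (1 - 88/503) + 1989 = 415/503 + 1989 = 1000882/503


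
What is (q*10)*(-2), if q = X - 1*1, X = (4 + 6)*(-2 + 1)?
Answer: 220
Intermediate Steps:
X = -10 (X = 10*(-1) = -10)
q = -11 (q = -10 - 1*1 = -10 - 1 = -11)
(q*10)*(-2) = -11*10*(-2) = -110*(-2) = 220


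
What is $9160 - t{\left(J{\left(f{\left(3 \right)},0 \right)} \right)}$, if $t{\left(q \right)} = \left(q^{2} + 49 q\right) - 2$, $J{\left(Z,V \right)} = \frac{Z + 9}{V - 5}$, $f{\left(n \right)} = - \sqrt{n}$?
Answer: $\frac{231171}{25} - \frac{227 \sqrt{3}}{25} \approx 9231.1$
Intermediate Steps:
$J{\left(Z,V \right)} = \frac{9 + Z}{-5 + V}$
$t{\left(q \right)} = -2 + q^{2} + 49 q$
$9160 - t{\left(J{\left(f{\left(3 \right)},0 \right)} \right)} = 9160 - \left(-2 + \left(\frac{9 - \sqrt{3}}{-5 + 0}\right)^{2} + 49 \frac{9 - \sqrt{3}}{-5 + 0}\right) = 9160 - \left(-2 + \left(\frac{9 - \sqrt{3}}{-5}\right)^{2} + 49 \frac{9 - \sqrt{3}}{-5}\right) = 9160 - \left(-2 + \left(- \frac{9 - \sqrt{3}}{5}\right)^{2} + 49 \left(- \frac{9 - \sqrt{3}}{5}\right)\right) = 9160 - \left(-2 + \left(- \frac{9}{5} + \frac{\sqrt{3}}{5}\right)^{2} + 49 \left(- \frac{9}{5} + \frac{\sqrt{3}}{5}\right)\right) = 9160 - \left(-2 + \left(- \frac{9}{5} + \frac{\sqrt{3}}{5}\right)^{2} - \left(\frac{441}{5} - \frac{49 \sqrt{3}}{5}\right)\right) = 9160 - \left(- \frac{451}{5} + \left(- \frac{9}{5} + \frac{\sqrt{3}}{5}\right)^{2} + \frac{49 \sqrt{3}}{5}\right) = \frac{46251}{5} - \left(- \frac{9}{5} + \frac{\sqrt{3}}{5}\right)^{2} - \frac{49 \sqrt{3}}{5}$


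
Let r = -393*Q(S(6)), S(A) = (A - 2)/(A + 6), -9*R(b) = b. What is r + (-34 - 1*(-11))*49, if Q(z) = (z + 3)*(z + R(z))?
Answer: -40909/27 ≈ -1515.1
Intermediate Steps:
R(b) = -b/9
S(A) = (-2 + A)/(6 + A)
Q(z) = 8*z*(3 + z)/9 (Q(z) = (z + 3)*(z - z/9) = (3 + z)*(8*z/9) = 8*z*(3 + z)/9)
r = -10480/27 (r = -1048*(-2 + 6)/(6 + 6)*(3 + (-2 + 6)/(6 + 6))/3 = -1048*4/12*(3 + 4/12)/3 = -1048*(1/12)*4*(3 + (1/12)*4)/3 = -1048*(3 + ⅓)/(3*3) = -1048*10/(3*3*3) = -393*80/81 = -10480/27 ≈ -388.15)
r + (-34 - 1*(-11))*49 = -10480/27 + (-34 - 1*(-11))*49 = -10480/27 + (-34 + 11)*49 = -10480/27 - 23*49 = -10480/27 - 1127 = -40909/27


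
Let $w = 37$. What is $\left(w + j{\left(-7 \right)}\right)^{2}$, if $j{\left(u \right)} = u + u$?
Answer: $529$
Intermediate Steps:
$j{\left(u \right)} = 2 u$
$\left(w + j{\left(-7 \right)}\right)^{2} = \left(37 + 2 \left(-7\right)\right)^{2} = \left(37 - 14\right)^{2} = 23^{2} = 529$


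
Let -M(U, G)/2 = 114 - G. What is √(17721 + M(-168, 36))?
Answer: √17565 ≈ 132.53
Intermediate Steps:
M(U, G) = -228 + 2*G (M(U, G) = -2*(114 - G) = -228 + 2*G)
√(17721 + M(-168, 36)) = √(17721 + (-228 + 2*36)) = √(17721 + (-228 + 72)) = √(17721 - 156) = √17565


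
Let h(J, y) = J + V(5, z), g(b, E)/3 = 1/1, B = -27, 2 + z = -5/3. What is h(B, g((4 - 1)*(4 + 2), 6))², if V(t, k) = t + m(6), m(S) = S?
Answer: 256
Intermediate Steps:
z = -11/3 (z = -2 - 5/3 = -11/3 ≈ -3.6667)
g(b, E) = 3 (g(b, E) = 3/1 = 3*1 = 3)
V(t, k) = 6 + t (V(t, k) = t + 6 = 6 + t)
h(J, y) = 11 + J (h(J, y) = J + (6 + 5) = J + 11 = 11 + J)
h(B, g((4 - 1)*(4 + 2), 6))² = (11 - 27)² = (-16)² = 256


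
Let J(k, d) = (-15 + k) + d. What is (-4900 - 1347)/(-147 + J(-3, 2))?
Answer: 6247/163 ≈ 38.325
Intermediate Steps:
J(k, d) = -15 + d + k
(-4900 - 1347)/(-147 + J(-3, 2)) = (-4900 - 1347)/(-147 + (-15 + 2 - 3)) = -6247/(-147 - 16) = -6247/(-163) = -6247*(-1/163) = 6247/163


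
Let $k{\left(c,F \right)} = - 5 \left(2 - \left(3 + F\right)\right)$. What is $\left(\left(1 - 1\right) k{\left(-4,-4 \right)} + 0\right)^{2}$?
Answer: $0$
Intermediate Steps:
$k{\left(c,F \right)} = 5 + 5 F$ ($k{\left(c,F \right)} = - 5 \left(-1 - F\right) = 5 + 5 F$)
$\left(\left(1 - 1\right) k{\left(-4,-4 \right)} + 0\right)^{2} = \left(\left(1 - 1\right) \left(5 + 5 \left(-4\right)\right) + 0\right)^{2} = \left(0 \left(5 - 20\right) + 0\right)^{2} = \left(0 \left(-15\right) + 0\right)^{2} = \left(0 + 0\right)^{2} = 0^{2} = 0$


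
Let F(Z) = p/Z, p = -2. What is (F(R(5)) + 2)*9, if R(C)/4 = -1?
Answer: 45/2 ≈ 22.500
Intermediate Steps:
R(C) = -4 (R(C) = 4*(-1) = -4)
F(Z) = -2/Z
(F(R(5)) + 2)*9 = (-2/(-4) + 2)*9 = (-2*(-1/4) + 2)*9 = (1/2 + 2)*9 = (5/2)*9 = 45/2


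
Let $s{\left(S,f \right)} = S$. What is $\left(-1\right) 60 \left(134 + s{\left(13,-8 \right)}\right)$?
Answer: $-8820$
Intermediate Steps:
$\left(-1\right) 60 \left(134 + s{\left(13,-8 \right)}\right) = \left(-1\right) 60 \left(134 + 13\right) = \left(-60\right) 147 = -8820$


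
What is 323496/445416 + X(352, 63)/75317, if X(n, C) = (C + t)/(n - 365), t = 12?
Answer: 13196180034/18171506639 ≈ 0.72620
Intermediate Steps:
X(n, C) = (12 + C)/(-365 + n) (X(n, C) = (C + 12)/(n - 365) = (12 + C)/(-365 + n))
323496/445416 + X(352, 63)/75317 = 323496/445416 + ((12 + 63)/(-365 + 352))/75317 = 323496*(1/445416) + (75/(-13))*(1/75317) = 13479/18559 - 1/13*75*(1/75317) = 13479/18559 - 75/13*1/75317 = 13479/18559 - 75/979121 = 13196180034/18171506639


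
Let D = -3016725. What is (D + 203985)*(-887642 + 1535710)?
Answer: -1822846786320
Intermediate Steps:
(D + 203985)*(-887642 + 1535710) = (-3016725 + 203985)*(-887642 + 1535710) = -2812740*648068 = -1822846786320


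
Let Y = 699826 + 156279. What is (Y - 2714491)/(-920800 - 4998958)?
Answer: 929193/2959879 ≈ 0.31393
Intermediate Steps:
Y = 856105
(Y - 2714491)/(-920800 - 4998958) = (856105 - 2714491)/(-920800 - 4998958) = -1858386/(-5919758) = -1858386*(-1/5919758) = 929193/2959879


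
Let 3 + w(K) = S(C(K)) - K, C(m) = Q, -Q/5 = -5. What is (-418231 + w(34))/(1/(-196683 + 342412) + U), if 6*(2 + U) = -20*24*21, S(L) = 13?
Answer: 60951882895/245116177 ≈ 248.67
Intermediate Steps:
Q = 25 (Q = -5*(-5) = 25)
C(m) = 25
U = -1682 (U = -2 + (-20*24*21)/6 = -2 + (-480*21)/6 = -2 + (⅙)*(-10080) = -2 - 1680 = -1682)
w(K) = 10 - K (w(K) = -3 + (13 - K) = 10 - K)
(-418231 + w(34))/(1/(-196683 + 342412) + U) = (-418231 + (10 - 1*34))/(1/(-196683 + 342412) - 1682) = (-418231 + (10 - 34))/(1/145729 - 1682) = (-418231 - 24)/(1/145729 - 1682) = -418255/(-245116177/145729) = -418255*(-145729/245116177) = 60951882895/245116177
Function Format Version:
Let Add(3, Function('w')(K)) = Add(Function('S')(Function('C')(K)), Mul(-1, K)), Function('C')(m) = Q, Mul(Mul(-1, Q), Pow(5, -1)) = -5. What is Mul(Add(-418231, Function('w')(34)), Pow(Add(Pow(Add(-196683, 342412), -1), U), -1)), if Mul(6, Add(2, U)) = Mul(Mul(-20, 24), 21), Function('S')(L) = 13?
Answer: Rational(60951882895, 245116177) ≈ 248.67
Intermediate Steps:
Q = 25 (Q = Mul(-5, -5) = 25)
Function('C')(m) = 25
U = -1682 (U = Add(-2, Mul(Rational(1, 6), Mul(Mul(-20, 24), 21))) = Add(-2, Mul(Rational(1, 6), Mul(-480, 21))) = Add(-2, Mul(Rational(1, 6), -10080)) = Add(-2, -1680) = -1682)
Function('w')(K) = Add(10, Mul(-1, K)) (Function('w')(K) = Add(-3, Add(13, Mul(-1, K))) = Add(10, Mul(-1, K)))
Mul(Add(-418231, Function('w')(34)), Pow(Add(Pow(Add(-196683, 342412), -1), U), -1)) = Mul(Add(-418231, Add(10, Mul(-1, 34))), Pow(Add(Pow(Add(-196683, 342412), -1), -1682), -1)) = Mul(Add(-418231, Add(10, -34)), Pow(Add(Pow(145729, -1), -1682), -1)) = Mul(Add(-418231, -24), Pow(Add(Rational(1, 145729), -1682), -1)) = Mul(-418255, Pow(Rational(-245116177, 145729), -1)) = Mul(-418255, Rational(-145729, 245116177)) = Rational(60951882895, 245116177)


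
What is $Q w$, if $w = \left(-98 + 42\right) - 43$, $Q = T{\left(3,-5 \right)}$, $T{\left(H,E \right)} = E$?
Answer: $495$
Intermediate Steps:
$Q = -5$
$w = -99$ ($w = -56 - 43 = -99$)
$Q w = \left(-5\right) \left(-99\right) = 495$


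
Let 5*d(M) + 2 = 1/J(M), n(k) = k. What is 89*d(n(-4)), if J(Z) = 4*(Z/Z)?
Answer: -623/20 ≈ -31.150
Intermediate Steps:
J(Z) = 4 (J(Z) = 4*1 = 4)
d(M) = -7/20 (d(M) = -⅖ + (⅕)/4 = -⅖ + (⅕)*(¼) = -⅖ + 1/20 = -7/20)
89*d(n(-4)) = 89*(-7/20) = -623/20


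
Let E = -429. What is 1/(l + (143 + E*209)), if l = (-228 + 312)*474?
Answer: -1/49702 ≈ -2.0120e-5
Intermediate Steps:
l = 39816 (l = 84*474 = 39816)
1/(l + (143 + E*209)) = 1/(39816 + (143 - 429*209)) = 1/(39816 + (143 - 89661)) = 1/(39816 - 89518) = 1/(-49702) = -1/49702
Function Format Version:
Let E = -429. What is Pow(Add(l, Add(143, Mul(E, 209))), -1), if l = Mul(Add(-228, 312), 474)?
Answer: Rational(-1, 49702) ≈ -2.0120e-5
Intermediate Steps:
l = 39816 (l = Mul(84, 474) = 39816)
Pow(Add(l, Add(143, Mul(E, 209))), -1) = Pow(Add(39816, Add(143, Mul(-429, 209))), -1) = Pow(Add(39816, Add(143, -89661)), -1) = Pow(Add(39816, -89518), -1) = Pow(-49702, -1) = Rational(-1, 49702)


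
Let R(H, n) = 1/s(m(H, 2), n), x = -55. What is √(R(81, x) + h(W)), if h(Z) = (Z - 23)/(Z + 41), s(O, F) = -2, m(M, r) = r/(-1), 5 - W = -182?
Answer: 5*√114/114 ≈ 0.46829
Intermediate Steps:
W = 187 (W = 5 - 1*(-182) = 5 + 182 = 187)
m(M, r) = -r (m(M, r) = r*(-1) = -r)
R(H, n) = -½ (R(H, n) = 1/(-2) = -½)
h(Z) = (-23 + Z)/(41 + Z)
√(R(81, x) + h(W)) = √(-½ + (-23 + 187)/(41 + 187)) = √(-½ + 164/228) = √(-½ + (1/228)*164) = √(-½ + 41/57) = √(25/114) = 5*√114/114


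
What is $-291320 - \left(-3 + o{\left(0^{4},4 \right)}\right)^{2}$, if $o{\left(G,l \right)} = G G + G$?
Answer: $-291329$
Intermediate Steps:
$o{\left(G,l \right)} = G + G^{2}$ ($o{\left(G,l \right)} = G^{2} + G = G + G^{2}$)
$-291320 - \left(-3 + o{\left(0^{4},4 \right)}\right)^{2} = -291320 - \left(-3 + 0^{4} \left(1 + 0^{4}\right)\right)^{2} = -291320 - \left(-3 + 0 \left(1 + 0\right)\right)^{2} = -291320 - \left(-3 + 0 \cdot 1\right)^{2} = -291320 - \left(-3 + 0\right)^{2} = -291320 - \left(-3\right)^{2} = -291320 - 9 = -291329$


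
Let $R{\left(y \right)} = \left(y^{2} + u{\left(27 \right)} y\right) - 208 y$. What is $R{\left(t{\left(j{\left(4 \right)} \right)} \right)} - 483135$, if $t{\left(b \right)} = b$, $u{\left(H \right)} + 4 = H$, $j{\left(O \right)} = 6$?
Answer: $-484209$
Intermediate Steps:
$u{\left(H \right)} = -4 + H$
$R{\left(y \right)} = y^{2} - 185 y$ ($R{\left(y \right)} = \left(y^{2} + \left(-4 + 27\right) y\right) - 208 y = \left(y^{2} + 23 y\right) - 208 y = y^{2} - 185 y$)
$R{\left(t{\left(j{\left(4 \right)} \right)} \right)} - 483135 = 6 \left(-185 + 6\right) - 483135 = 6 \left(-179\right) - 483135 = -1074 - 483135 = -484209$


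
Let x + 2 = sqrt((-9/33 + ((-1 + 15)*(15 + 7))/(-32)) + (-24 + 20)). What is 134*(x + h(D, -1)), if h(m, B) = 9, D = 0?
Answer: 938 + 67*I*sqrt(26906)/22 ≈ 938.0 + 499.55*I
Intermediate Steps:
x = -2 + I*sqrt(26906)/44 (x = -2 + sqrt((-9/33 + ((-1 + 15)*(15 + 7))/(-32)) + (-24 + 20)) = -2 + sqrt((-9*1/33 + (14*22)*(-1/32)) - 4) = -2 + sqrt((-3/11 + 308*(-1/32)) - 4) = -2 + sqrt((-3/11 - 77/8) - 4) = -2 + sqrt(-871/88 - 4) = -2 + sqrt(-1223/88) = -2 + I*sqrt(26906)/44 ≈ -2.0 + 3.728*I)
134*(x + h(D, -1)) = 134*((-2 + I*sqrt(26906)/44) + 9) = 134*(7 + I*sqrt(26906)/44) = 938 + 67*I*sqrt(26906)/22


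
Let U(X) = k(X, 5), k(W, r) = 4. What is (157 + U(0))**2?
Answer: 25921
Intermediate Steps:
U(X) = 4
(157 + U(0))**2 = (157 + 4)**2 = 161**2 = 25921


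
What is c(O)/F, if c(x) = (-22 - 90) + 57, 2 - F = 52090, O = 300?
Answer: 55/52088 ≈ 0.0010559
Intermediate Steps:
F = -52088 (F = 2 - 1*52090 = 2 - 52090 = -52088)
c(x) = -55 (c(x) = -112 + 57 = -55)
c(O)/F = -55/(-52088) = -55*(-1/52088) = 55/52088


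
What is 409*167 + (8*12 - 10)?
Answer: 68389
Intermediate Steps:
409*167 + (8*12 - 10) = 68303 + (96 - 10) = 68303 + 86 = 68389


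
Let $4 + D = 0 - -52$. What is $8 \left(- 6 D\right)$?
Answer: $-2304$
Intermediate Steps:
$D = 48$ ($D = -4 + \left(0 - -52\right) = -4 + \left(0 + 52\right) = -4 + 52 = 48$)
$8 \left(- 6 D\right) = 8 \left(\left(-6\right) 48\right) = 8 \left(-288\right) = -2304$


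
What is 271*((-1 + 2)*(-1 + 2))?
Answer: 271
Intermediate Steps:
271*((-1 + 2)*(-1 + 2)) = 271*(1*1) = 271*1 = 271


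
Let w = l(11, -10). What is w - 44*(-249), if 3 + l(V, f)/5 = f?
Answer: 10891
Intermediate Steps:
l(V, f) = -15 + 5*f
w = -65 (w = -15 + 5*(-10) = -15 - 50 = -65)
w - 44*(-249) = -65 - 44*(-249) = -65 + 10956 = 10891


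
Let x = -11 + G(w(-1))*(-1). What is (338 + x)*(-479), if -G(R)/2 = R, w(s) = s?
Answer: -155675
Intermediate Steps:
G(R) = -2*R
x = -13 (x = -11 - 2*(-1)*(-1) = -11 + 2*(-1) = -11 - 2 = -13)
(338 + x)*(-479) = (338 - 13)*(-479) = 325*(-479) = -155675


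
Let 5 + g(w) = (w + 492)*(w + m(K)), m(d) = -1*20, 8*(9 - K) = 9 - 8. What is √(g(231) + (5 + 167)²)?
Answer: 2*√45533 ≈ 426.77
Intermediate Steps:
K = 71/8 (K = 9 - (9 - 8)/8 = 9 - ⅛*1 = 9 - ⅛ = 71/8 ≈ 8.8750)
m(d) = -20
g(w) = -5 + (-20 + w)*(492 + w) (g(w) = -5 + (w + 492)*(w - 20) = -5 + (492 + w)*(-20 + w) = -5 + (-20 + w)*(492 + w))
√(g(231) + (5 + 167)²) = √((-9845 + 231² + 472*231) + (5 + 167)²) = √((-9845 + 53361 + 109032) + 172²) = √(152548 + 29584) = √182132 = 2*√45533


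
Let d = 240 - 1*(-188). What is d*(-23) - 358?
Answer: -10202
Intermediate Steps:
d = 428 (d = 240 + 188 = 428)
d*(-23) - 358 = 428*(-23) - 358 = -9844 - 358 = -10202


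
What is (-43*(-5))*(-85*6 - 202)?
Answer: -153080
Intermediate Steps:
(-43*(-5))*(-85*6 - 202) = (-1*(-215))*(-510 - 202) = 215*(-712) = -153080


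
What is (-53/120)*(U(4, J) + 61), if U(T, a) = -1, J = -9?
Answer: -53/2 ≈ -26.500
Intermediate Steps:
(-53/120)*(U(4, J) + 61) = (-53/120)*(-1 + 61) = -53*1/120*60 = -53/120*60 = -53/2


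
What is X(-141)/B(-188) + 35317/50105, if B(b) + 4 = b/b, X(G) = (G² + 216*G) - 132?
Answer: 178860062/50105 ≈ 3569.7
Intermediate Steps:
X(G) = -132 + G² + 216*G
B(b) = -3 (B(b) = -4 + b/b = -4 + 1 = -3)
X(-141)/B(-188) + 35317/50105 = (-132 + (-141)² + 216*(-141))/(-3) + 35317/50105 = (-132 + 19881 - 30456)*(-⅓) + 35317*(1/50105) = -10707*(-⅓) + 35317/50105 = 3569 + 35317/50105 = 178860062/50105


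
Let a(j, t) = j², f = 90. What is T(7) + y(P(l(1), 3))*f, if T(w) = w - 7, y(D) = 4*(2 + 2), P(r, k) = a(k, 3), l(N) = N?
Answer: 1440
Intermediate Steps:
P(r, k) = k²
y(D) = 16 (y(D) = 4*4 = 16)
T(w) = -7 + w
T(7) + y(P(l(1), 3))*f = (-7 + 7) + 16*90 = 0 + 1440 = 1440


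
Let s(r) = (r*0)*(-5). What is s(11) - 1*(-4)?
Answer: 4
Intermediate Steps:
s(r) = 0 (s(r) = 0*(-5) = 0)
s(11) - 1*(-4) = 0 - 1*(-4) = 0 + 4 = 4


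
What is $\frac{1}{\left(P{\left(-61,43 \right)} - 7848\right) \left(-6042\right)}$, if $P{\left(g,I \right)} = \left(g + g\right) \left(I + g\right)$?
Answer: $\frac{1}{34149384} \approx 2.9283 \cdot 10^{-8}$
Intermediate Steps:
$P{\left(g,I \right)} = 2 g \left(I + g\right)$
$\frac{1}{\left(P{\left(-61,43 \right)} - 7848\right) \left(-6042\right)} = \frac{1}{\left(2 \left(-61\right) \left(43 - 61\right) - 7848\right) \left(-6042\right)} = \frac{1}{2 \left(-61\right) \left(-18\right) - 7848} \left(- \frac{1}{6042}\right) = \frac{1}{2196 - 7848} \left(- \frac{1}{6042}\right) = \frac{1}{-5652} \left(- \frac{1}{6042}\right) = \left(- \frac{1}{5652}\right) \left(- \frac{1}{6042}\right) = \frac{1}{34149384}$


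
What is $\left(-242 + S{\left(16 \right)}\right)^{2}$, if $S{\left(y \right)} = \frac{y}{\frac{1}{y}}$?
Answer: $196$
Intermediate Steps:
$S{\left(y \right)} = y^{2}$ ($S{\left(y \right)} = y y = y^{2}$)
$\left(-242 + S{\left(16 \right)}\right)^{2} = \left(-242 + 16^{2}\right)^{2} = \left(-242 + 256\right)^{2} = 14^{2} = 196$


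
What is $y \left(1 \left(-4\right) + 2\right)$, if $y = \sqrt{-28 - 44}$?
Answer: $- 12 i \sqrt{2} \approx - 16.971 i$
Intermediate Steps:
$y = 6 i \sqrt{2}$ ($y = \sqrt{-72} = 6 i \sqrt{2} \approx 8.4853 i$)
$y \left(1 \left(-4\right) + 2\right) = 6 i \sqrt{2} \left(1 \left(-4\right) + 2\right) = 6 i \sqrt{2} \left(-4 + 2\right) = 6 i \sqrt{2} \left(-2\right) = - 12 i \sqrt{2}$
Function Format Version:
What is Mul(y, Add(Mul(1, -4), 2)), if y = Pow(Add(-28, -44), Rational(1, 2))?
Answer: Mul(-12, I, Pow(2, Rational(1, 2))) ≈ Mul(-16.971, I)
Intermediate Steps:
y = Mul(6, I, Pow(2, Rational(1, 2))) (y = Pow(-72, Rational(1, 2)) = Mul(6, I, Pow(2, Rational(1, 2))) ≈ Mul(8.4853, I))
Mul(y, Add(Mul(1, -4), 2)) = Mul(Mul(6, I, Pow(2, Rational(1, 2))), Add(Mul(1, -4), 2)) = Mul(Mul(6, I, Pow(2, Rational(1, 2))), Add(-4, 2)) = Mul(Mul(6, I, Pow(2, Rational(1, 2))), -2) = Mul(-12, I, Pow(2, Rational(1, 2)))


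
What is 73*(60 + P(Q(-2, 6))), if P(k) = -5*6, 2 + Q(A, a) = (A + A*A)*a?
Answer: 2190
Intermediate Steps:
Q(A, a) = -2 + a*(A + A**2) (Q(A, a) = -2 + (A + A*A)*a = -2 + (A + A**2)*a = -2 + a*(A + A**2))
P(k) = -30
73*(60 + P(Q(-2, 6))) = 73*(60 - 30) = 73*30 = 2190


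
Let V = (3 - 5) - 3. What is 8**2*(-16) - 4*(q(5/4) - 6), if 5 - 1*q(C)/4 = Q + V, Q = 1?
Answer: -1144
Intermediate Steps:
V = -5 (V = -2 - 3 = -5)
q(C) = 36 (q(C) = 20 - 4*(1 - 5) = 20 - 4*(-4) = 20 + 16 = 36)
8**2*(-16) - 4*(q(5/4) - 6) = 8**2*(-16) - 4*(36 - 6) = 64*(-16) - 4*30 = -1024 - 120 = -1144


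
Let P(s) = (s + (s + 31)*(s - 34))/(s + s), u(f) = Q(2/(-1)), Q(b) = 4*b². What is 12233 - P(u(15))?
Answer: 196143/16 ≈ 12259.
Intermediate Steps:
u(f) = 16 (u(f) = 4*(2/(-1))² = 4*(2*(-1))² = 4*(-2)² = 4*4 = 16)
P(s) = (s + (-34 + s)*(31 + s))/(2*s) (P(s) = (s + (31 + s)*(-34 + s))/((2*s)) = (s + (-34 + s)*(31 + s))*(1/(2*s)) = (s + (-34 + s)*(31 + s))/(2*s))
12233 - P(u(15)) = 12233 - (-1 + (½)*16 - 527/16) = 12233 - (-1 + 8 - 527*1/16) = 12233 - (-1 + 8 - 527/16) = 12233 - 1*(-415/16) = 12233 + 415/16 = 196143/16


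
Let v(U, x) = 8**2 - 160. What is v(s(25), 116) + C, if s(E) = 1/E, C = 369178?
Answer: 369082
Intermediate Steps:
v(U, x) = -96 (v(U, x) = 64 - 160 = -96)
v(s(25), 116) + C = -96 + 369178 = 369082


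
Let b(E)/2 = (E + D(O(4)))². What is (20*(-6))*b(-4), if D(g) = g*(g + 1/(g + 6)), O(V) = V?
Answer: -184512/5 ≈ -36902.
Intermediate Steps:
D(g) = g*(g + 1/(6 + g))
b(E) = 2*(82/5 + E)² (b(E) = 2*(E + 4*(1 + 4² + 6*4)/(6 + 4))² = 2*(E + 4*(1 + 16 + 24)/10)² = 2*(E + 4*(⅒)*41)² = 2*(E + 82/5)² = 2*(82/5 + E)²)
(20*(-6))*b(-4) = (20*(-6))*(2*(82 + 5*(-4))²/25) = -48*(82 - 20)²/5 = -48*62²/5 = -48*3844/5 = -120*7688/25 = -184512/5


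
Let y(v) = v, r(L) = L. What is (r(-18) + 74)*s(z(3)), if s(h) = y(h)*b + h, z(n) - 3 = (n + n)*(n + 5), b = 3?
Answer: 11424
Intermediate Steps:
z(n) = 3 + 2*n*(5 + n) (z(n) = 3 + (n + n)*(n + 5) = 3 + (2*n)*(5 + n) = 3 + 2*n*(5 + n))
s(h) = 4*h (s(h) = h*3 + h = 3*h + h = 4*h)
(r(-18) + 74)*s(z(3)) = (-18 + 74)*(4*(3 + 2*3² + 10*3)) = 56*(4*(3 + 2*9 + 30)) = 56*(4*(3 + 18 + 30)) = 56*(4*51) = 56*204 = 11424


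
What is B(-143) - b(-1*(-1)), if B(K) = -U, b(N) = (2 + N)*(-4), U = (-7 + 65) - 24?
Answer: -22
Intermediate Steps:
U = 34 (U = 58 - 24 = 34)
b(N) = -8 - 4*N
B(K) = -34 (B(K) = -1*34 = -34)
B(-143) - b(-1*(-1)) = -34 - (-8 - (-4)*(-1)) = -34 - (-8 - 4*1) = -34 - (-8 - 4) = -34 - 1*(-12) = -34 + 12 = -22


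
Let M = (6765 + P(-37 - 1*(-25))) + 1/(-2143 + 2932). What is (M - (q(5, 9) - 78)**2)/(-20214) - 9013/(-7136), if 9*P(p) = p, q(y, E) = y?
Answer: 67834666195/56905482528 ≈ 1.1921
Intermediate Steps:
P(p) = p/9
M = 5336534/789 (M = (6765 + (-37 - 1*(-25))/9) + 1/(-2143 + 2932) = (6765 + (-37 + 25)/9) + 1/789 = (6765 + (1/9)*(-12)) + 1/789 = (6765 - 4/3) + 1/789 = 20291/3 + 1/789 = 5336534/789 ≈ 6763.7)
(M - (q(5, 9) - 78)**2)/(-20214) - 9013/(-7136) = (5336534/789 - (5 - 78)**2)/(-20214) - 9013/(-7136) = (5336534/789 - 1*(-73)**2)*(-1/20214) - 9013*(-1/7136) = (5336534/789 - 1*5329)*(-1/20214) + 9013/7136 = (5336534/789 - 5329)*(-1/20214) + 9013/7136 = (1131953/789)*(-1/20214) + 9013/7136 = -1131953/15948846 + 9013/7136 = 67834666195/56905482528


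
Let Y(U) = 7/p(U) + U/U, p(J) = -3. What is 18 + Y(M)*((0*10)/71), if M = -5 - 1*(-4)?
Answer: 18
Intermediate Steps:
M = -1 (M = -5 + 4 = -1)
Y(U) = -4/3 (Y(U) = 7/(-3) + U/U = 7*(-⅓) + 1 = -7/3 + 1 = -4/3)
18 + Y(M)*((0*10)/71) = 18 - 4*0*10/(3*71) = 18 - 0/71 = 18 - 4/3*0 = 18 + 0 = 18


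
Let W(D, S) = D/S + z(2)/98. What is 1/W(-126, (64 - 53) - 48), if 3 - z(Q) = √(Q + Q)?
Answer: 3626/12385 ≈ 0.29277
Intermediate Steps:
z(Q) = 3 - √2*√Q (z(Q) = 3 - √(Q + Q) = 3 - √(2*Q) = 3 - √2*√Q)
W(D, S) = 1/98 + D/S (W(D, S) = D/S + (3 - √2*√2)/98 = D/S + (3 - 2)*(1/98) = D/S + 1*(1/98) = D/S + 1/98 = 1/98 + D/S)
1/W(-126, (64 - 53) - 48) = 1/((-126 + ((64 - 53) - 48)/98)/((64 - 53) - 48)) = 1/((-126 + (11 - 48)/98)/(11 - 48)) = 1/((-126 + (1/98)*(-37))/(-37)) = 1/(-(-126 - 37/98)/37) = 1/(-1/37*(-12385/98)) = 1/(12385/3626) = 3626/12385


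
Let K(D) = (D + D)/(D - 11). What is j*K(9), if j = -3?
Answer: 27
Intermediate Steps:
K(D) = 2*D/(-11 + D) (K(D) = (2*D)/(-11 + D) = 2*D/(-11 + D))
j*K(9) = -6*9/(-11 + 9) = -6*9/(-2) = -6*9*(-1)/2 = -3*(-9) = 27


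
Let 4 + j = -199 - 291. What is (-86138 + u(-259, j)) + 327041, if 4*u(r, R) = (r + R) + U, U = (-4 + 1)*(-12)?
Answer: 962895/4 ≈ 2.4072e+5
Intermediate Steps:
U = 36 (U = -3*(-12) = 36)
j = -494 (j = -4 + (-199 - 291) = -4 - 490 = -494)
u(r, R) = 9 + R/4 + r/4 (u(r, R) = ((r + R) + 36)/4 = ((R + r) + 36)/4 = (36 + R + r)/4 = 9 + R/4 + r/4)
(-86138 + u(-259, j)) + 327041 = (-86138 + (9 + (1/4)*(-494) + (1/4)*(-259))) + 327041 = (-86138 + (9 - 247/2 - 259/4)) + 327041 = (-86138 - 717/4) + 327041 = -345269/4 + 327041 = 962895/4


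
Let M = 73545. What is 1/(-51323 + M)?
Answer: 1/22222 ≈ 4.5000e-5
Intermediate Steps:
1/(-51323 + M) = 1/(-51323 + 73545) = 1/22222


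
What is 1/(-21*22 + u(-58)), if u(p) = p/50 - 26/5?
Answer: -25/11709 ≈ -0.0021351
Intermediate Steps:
u(p) = -26/5 + p/50 (u(p) = p*(1/50) - 26*1/5 = p/50 - 26/5 = -26/5 + p/50)
1/(-21*22 + u(-58)) = 1/(-21*22 + (-26/5 + (1/50)*(-58))) = 1/(-462 + (-26/5 - 29/25)) = 1/(-462 - 159/25) = 1/(-11709/25) = -25/11709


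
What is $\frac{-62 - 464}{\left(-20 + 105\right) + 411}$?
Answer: $- \frac{263}{248} \approx -1.0605$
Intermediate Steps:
$\frac{-62 - 464}{\left(-20 + 105\right) + 411} = - \frac{526}{85 + 411} = - \frac{526}{496} = \left(-526\right) \frac{1}{496} = - \frac{263}{248}$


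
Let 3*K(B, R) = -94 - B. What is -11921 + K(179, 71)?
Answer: -12012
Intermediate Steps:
K(B, R) = -94/3 - B/3 (K(B, R) = (-94 - B)/3 = -94/3 - B/3)
-11921 + K(179, 71) = -11921 + (-94/3 - ⅓*179) = -11921 + (-94/3 - 179/3) = -11921 - 91 = -12012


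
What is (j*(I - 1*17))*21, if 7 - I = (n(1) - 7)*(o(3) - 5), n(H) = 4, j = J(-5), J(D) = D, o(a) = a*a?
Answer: -210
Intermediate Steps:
o(a) = a²
j = -5
I = 19 (I = 7 - (4 - 7)*(3² - 5) = 7 - (-3)*(9 - 5) = 7 - (-3)*4 = 7 - 1*(-12) = 7 + 12 = 19)
(j*(I - 1*17))*21 = -5*(19 - 1*17)*21 = -5*(19 - 17)*21 = -5*2*21 = -10*21 = -210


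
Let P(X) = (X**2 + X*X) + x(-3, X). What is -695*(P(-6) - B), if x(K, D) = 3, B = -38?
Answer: -78535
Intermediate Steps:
P(X) = 3 + 2*X**2 (P(X) = (X**2 + X*X) + 3 = (X**2 + X**2) + 3 = 2*X**2 + 3 = 3 + 2*X**2)
-695*(P(-6) - B) = -695*((3 + 2*(-6)**2) - 1*(-38)) = -695*((3 + 2*36) + 38) = -695*((3 + 72) + 38) = -695*(75 + 38) = -695*113 = -78535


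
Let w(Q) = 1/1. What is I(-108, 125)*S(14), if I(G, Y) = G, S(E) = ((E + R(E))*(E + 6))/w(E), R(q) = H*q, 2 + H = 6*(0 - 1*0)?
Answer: 30240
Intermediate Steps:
H = -2 (H = -2 + 6*(0 - 1*0) = -2 + 6*(0 + 0) = -2 + 6*0 = -2 + 0 = -2)
w(Q) = 1
R(q) = -2*q
S(E) = -E*(6 + E) (S(E) = ((E - 2*E)*(E + 6))/1 = ((-E)*(6 + E))*1 = -E*(6 + E)*1 = -E*(6 + E))
I(-108, 125)*S(14) = -1512*(-6 - 1*14) = -1512*(-6 - 14) = -1512*(-20) = -108*(-280) = 30240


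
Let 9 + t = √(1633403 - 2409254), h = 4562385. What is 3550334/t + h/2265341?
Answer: (-8042676112429*I + 4562385*√775851)/(2265341*(√775851 + 9*I)) ≈ -39.166 - 4030.3*I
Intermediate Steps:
t = -9 + I*√775851 (t = -9 + √(1633403 - 2409254) = -9 + √(-775851) = -9 + I*√775851 ≈ -9.0 + 880.82*I)
3550334/t + h/2265341 = 3550334/(-9 + I*√775851) + 4562385/2265341 = 4562385/2265341 + 3550334/(-9 + I*√775851)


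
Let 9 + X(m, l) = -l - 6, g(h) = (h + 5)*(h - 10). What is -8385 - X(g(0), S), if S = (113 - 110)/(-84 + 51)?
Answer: -92071/11 ≈ -8370.1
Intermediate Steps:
S = -1/11 (S = 3/(-33) = 3*(-1/33) = -1/11 ≈ -0.090909)
g(h) = (-10 + h)*(5 + h) (g(h) = (5 + h)*(-10 + h) = (-10 + h)*(5 + h))
X(m, l) = -15 - l (X(m, l) = -9 + (-l - 6) = -9 + (-6 - l) = -15 - l)
-8385 - X(g(0), S) = -8385 - (-15 - 1*(-1/11)) = -8385 - (-15 + 1/11) = -8385 - 1*(-164/11) = -8385 + 164/11 = -92071/11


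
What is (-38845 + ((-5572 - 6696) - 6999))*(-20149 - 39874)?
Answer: 3488056576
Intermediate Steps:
(-38845 + ((-5572 - 6696) - 6999))*(-20149 - 39874) = (-38845 + (-12268 - 6999))*(-60023) = (-38845 - 19267)*(-60023) = -58112*(-60023) = 3488056576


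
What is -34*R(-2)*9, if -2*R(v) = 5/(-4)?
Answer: -765/4 ≈ -191.25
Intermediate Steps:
R(v) = 5/8 (R(v) = -5/(2*(-4)) = -5*(-1)/(2*4) = -½*(-5/4) = 5/8)
-34*R(-2)*9 = -34*5/8*9 = -85/4*9 = -765/4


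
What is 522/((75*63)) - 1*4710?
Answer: -2472692/525 ≈ -4709.9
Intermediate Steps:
522/((75*63)) - 1*4710 = 522/4725 - 4710 = 522*(1/4725) - 4710 = 58/525 - 4710 = -2472692/525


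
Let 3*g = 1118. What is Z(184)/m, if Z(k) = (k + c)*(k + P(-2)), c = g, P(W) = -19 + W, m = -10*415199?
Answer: -27221/1245597 ≈ -0.021854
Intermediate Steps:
m = -4151990
g = 1118/3 (g = (⅓)*1118 = 1118/3 ≈ 372.67)
c = 1118/3 ≈ 372.67
Z(k) = (-21 + k)*(1118/3 + k) (Z(k) = (k + 1118/3)*(k + (-19 - 2)) = (1118/3 + k)*(k - 21) = (1118/3 + k)*(-21 + k) = (-21 + k)*(1118/3 + k))
Z(184)/m = (-7826 + 184² + (1055/3)*184)/(-4151990) = (-7826 + 33856 + 194120/3)*(-1/4151990) = (272210/3)*(-1/4151990) = -27221/1245597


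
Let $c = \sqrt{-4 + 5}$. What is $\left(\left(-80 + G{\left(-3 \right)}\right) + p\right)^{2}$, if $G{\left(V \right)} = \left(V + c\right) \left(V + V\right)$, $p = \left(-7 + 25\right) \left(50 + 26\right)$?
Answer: $1690000$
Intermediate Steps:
$c = 1$ ($c = \sqrt{1} = 1$)
$p = 1368$ ($p = 18 \cdot 76 = 1368$)
$G{\left(V \right)} = 2 V \left(1 + V\right)$ ($G{\left(V \right)} = \left(V + 1\right) \left(V + V\right) = \left(1 + V\right) 2 V = 2 V \left(1 + V\right)$)
$\left(\left(-80 + G{\left(-3 \right)}\right) + p\right)^{2} = \left(\left(-80 + 2 \left(-3\right) \left(1 - 3\right)\right) + 1368\right)^{2} = \left(\left(-80 + 2 \left(-3\right) \left(-2\right)\right) + 1368\right)^{2} = \left(\left(-80 + 12\right) + 1368\right)^{2} = \left(-68 + 1368\right)^{2} = 1300^{2} = 1690000$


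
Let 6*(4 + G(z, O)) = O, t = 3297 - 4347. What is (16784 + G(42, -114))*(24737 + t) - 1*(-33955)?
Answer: 397051762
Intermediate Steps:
t = -1050
G(z, O) = -4 + O/6
(16784 + G(42, -114))*(24737 + t) - 1*(-33955) = (16784 + (-4 + (1/6)*(-114)))*(24737 - 1050) - 1*(-33955) = (16784 + (-4 - 19))*23687 + 33955 = (16784 - 23)*23687 + 33955 = 16761*23687 + 33955 = 397017807 + 33955 = 397051762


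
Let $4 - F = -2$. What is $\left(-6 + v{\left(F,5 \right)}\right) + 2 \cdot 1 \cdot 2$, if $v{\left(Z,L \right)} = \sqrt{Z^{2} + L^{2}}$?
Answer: $-2 + \sqrt{61} \approx 5.8102$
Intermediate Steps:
$F = 6$ ($F = 4 - -2 = 4 + 2 = 6$)
$v{\left(Z,L \right)} = \sqrt{L^{2} + Z^{2}}$
$\left(-6 + v{\left(F,5 \right)}\right) + 2 \cdot 1 \cdot 2 = \left(-6 + \sqrt{5^{2} + 6^{2}}\right) + 2 \cdot 1 \cdot 2 = \left(-6 + \sqrt{25 + 36}\right) + 2 \cdot 2 = \left(-6 + \sqrt{61}\right) + 4 = -2 + \sqrt{61}$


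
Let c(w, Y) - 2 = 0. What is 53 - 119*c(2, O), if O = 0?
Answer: -185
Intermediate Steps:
c(w, Y) = 2 (c(w, Y) = 2 + 0 = 2)
53 - 119*c(2, O) = 53 - 119*2 = 53 - 238 = -185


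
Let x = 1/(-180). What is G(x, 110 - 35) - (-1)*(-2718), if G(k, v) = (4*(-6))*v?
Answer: -4518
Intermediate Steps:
x = -1/180 ≈ -0.0055556
G(k, v) = -24*v
G(x, 110 - 35) - (-1)*(-2718) = -24*(110 - 35) - (-1)*(-2718) = -24*75 - 1*2718 = -1800 - 2718 = -4518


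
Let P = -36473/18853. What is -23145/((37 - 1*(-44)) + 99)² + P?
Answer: -107871859/40722480 ≈ -2.6490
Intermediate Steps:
P = -36473/18853 (P = -36473*1/18853 = -36473/18853 ≈ -1.9346)
-23145/((37 - 1*(-44)) + 99)² + P = -23145/((37 - 1*(-44)) + 99)² - 36473/18853 = -23145/((37 + 44) + 99)² - 36473/18853 = -23145/(81 + 99)² - 36473/18853 = -23145/(180²) - 36473/18853 = -23145/32400 - 36473/18853 = -23145*1/32400 - 36473/18853 = -1543/2160 - 36473/18853 = -107871859/40722480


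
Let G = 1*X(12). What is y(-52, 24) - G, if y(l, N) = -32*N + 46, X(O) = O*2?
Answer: -746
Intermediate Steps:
X(O) = 2*O
G = 24 (G = 1*(2*12) = 1*24 = 24)
y(l, N) = 46 - 32*N
y(-52, 24) - G = (46 - 32*24) - 1*24 = (46 - 768) - 24 = -722 - 24 = -746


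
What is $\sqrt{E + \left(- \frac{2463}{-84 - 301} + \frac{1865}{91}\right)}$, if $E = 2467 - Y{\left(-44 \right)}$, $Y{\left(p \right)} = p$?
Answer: $\frac{\sqrt{63574255745}}{5005} \approx 50.378$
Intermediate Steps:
$E = 2511$ ($E = 2467 - -44 = 2467 + 44 = 2511$)
$\sqrt{E + \left(- \frac{2463}{-84 - 301} + \frac{1865}{91}\right)} = \sqrt{2511 + \left(- \frac{2463}{-84 - 301} + \frac{1865}{91}\right)} = \sqrt{2511 + \left(- \frac{2463}{-84 - 301} + 1865 \cdot \frac{1}{91}\right)} = \sqrt{2511 + \left(- \frac{2463}{-385} + \frac{1865}{91}\right)} = \sqrt{2511 + \left(\left(-2463\right) \left(- \frac{1}{385}\right) + \frac{1865}{91}\right)} = \sqrt{2511 + \left(\frac{2463}{385} + \frac{1865}{91}\right)} = \sqrt{2511 + \frac{134594}{5005}} = \sqrt{\frac{12702149}{5005}} = \frac{\sqrt{63574255745}}{5005}$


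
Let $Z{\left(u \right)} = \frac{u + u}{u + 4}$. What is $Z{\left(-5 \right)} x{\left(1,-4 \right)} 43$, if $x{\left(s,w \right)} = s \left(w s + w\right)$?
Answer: $-3440$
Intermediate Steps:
$x{\left(s,w \right)} = s \left(w + s w\right)$ ($x{\left(s,w \right)} = s \left(s w + w\right) = s \left(w + s w\right)$)
$Z{\left(u \right)} = \frac{2 u}{4 + u}$
$Z{\left(-5 \right)} x{\left(1,-4 \right)} 43 = 2 \left(-5\right) \frac{1}{4 - 5} \cdot 1 \left(-4\right) \left(1 + 1\right) 43 = 2 \left(-5\right) \frac{1}{-1} \cdot 1 \left(-4\right) 2 \cdot 43 = 2 \left(-5\right) \left(-1\right) \left(-8\right) 43 = 10 \left(-8\right) 43 = \left(-80\right) 43 = -3440$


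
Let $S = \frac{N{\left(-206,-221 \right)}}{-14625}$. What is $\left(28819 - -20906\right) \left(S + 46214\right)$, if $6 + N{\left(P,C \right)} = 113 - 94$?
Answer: $\frac{11489955529}{5} \approx 2.298 \cdot 10^{9}$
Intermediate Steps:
$N{\left(P,C \right)} = 13$ ($N{\left(P,C \right)} = -6 + \left(113 - 94\right) = -6 + 19 = 13$)
$S = - \frac{1}{1125}$ ($S = \frac{13}{-14625} = 13 \left(- \frac{1}{14625}\right) = - \frac{1}{1125} \approx -0.00088889$)
$\left(28819 - -20906\right) \left(S + 46214\right) = \left(28819 - -20906\right) \left(- \frac{1}{1125} + 46214\right) = \left(28819 + 20906\right) \frac{51990749}{1125} = 49725 \cdot \frac{51990749}{1125} = \frac{11489955529}{5}$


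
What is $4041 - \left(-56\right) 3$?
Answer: $4209$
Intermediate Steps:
$4041 - \left(-56\right) 3 = 4041 - -168 = 4041 + 168 = 4209$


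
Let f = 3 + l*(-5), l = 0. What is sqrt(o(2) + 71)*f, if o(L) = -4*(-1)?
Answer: 15*sqrt(3) ≈ 25.981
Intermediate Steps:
o(L) = 4
f = 3 (f = 3 + 0*(-5) = 3 + 0 = 3)
sqrt(o(2) + 71)*f = sqrt(4 + 71)*3 = sqrt(75)*3 = (5*sqrt(3))*3 = 15*sqrt(3)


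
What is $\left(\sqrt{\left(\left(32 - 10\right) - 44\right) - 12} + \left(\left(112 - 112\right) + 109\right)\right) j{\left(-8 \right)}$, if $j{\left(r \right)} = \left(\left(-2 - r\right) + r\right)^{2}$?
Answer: $436 + 4 i \sqrt{34} \approx 436.0 + 23.324 i$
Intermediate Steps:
$j{\left(r \right)} = 4$ ($j{\left(r \right)} = \left(-2\right)^{2} = 4$)
$\left(\sqrt{\left(\left(32 - 10\right) - 44\right) - 12} + \left(\left(112 - 112\right) + 109\right)\right) j{\left(-8 \right)} = \left(\sqrt{\left(\left(32 - 10\right) - 44\right) - 12} + \left(\left(112 - 112\right) + 109\right)\right) 4 = \left(\sqrt{\left(22 - 44\right) - 12} + \left(0 + 109\right)\right) 4 = \left(\sqrt{-22 - 12} + 109\right) 4 = \left(\sqrt{-34} + 109\right) 4 = \left(i \sqrt{34} + 109\right) 4 = \left(109 + i \sqrt{34}\right) 4 = 436 + 4 i \sqrt{34}$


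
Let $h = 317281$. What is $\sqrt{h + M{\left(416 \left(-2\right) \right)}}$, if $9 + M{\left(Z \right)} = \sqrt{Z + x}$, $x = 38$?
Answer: $\sqrt{317272 + i \sqrt{794}} \approx 563.27 + 0.025 i$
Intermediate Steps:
$M{\left(Z \right)} = -9 + \sqrt{38 + Z}$ ($M{\left(Z \right)} = -9 + \sqrt{Z + 38} = -9 + \sqrt{38 + Z}$)
$\sqrt{h + M{\left(416 \left(-2\right) \right)}} = \sqrt{317281 - \left(9 - \sqrt{38 + 416 \left(-2\right)}\right)} = \sqrt{317281 - \left(9 - \sqrt{38 - 832}\right)} = \sqrt{317281 - \left(9 - \sqrt{-794}\right)} = \sqrt{317281 - \left(9 - i \sqrt{794}\right)} = \sqrt{317272 + i \sqrt{794}}$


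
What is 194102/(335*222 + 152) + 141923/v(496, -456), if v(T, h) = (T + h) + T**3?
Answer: 11847837087679/4546735369736 ≈ 2.6058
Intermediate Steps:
v(T, h) = T + h + T**3
194102/(335*222 + 152) + 141923/v(496, -456) = 194102/(335*222 + 152) + 141923/(496 - 456 + 496**3) = 194102/(74370 + 152) + 141923/(496 - 456 + 122023936) = 194102/74522 + 141923/122023976 = 194102*(1/74522) + 141923*(1/122023976) = 97051/37261 + 141923/122023976 = 11847837087679/4546735369736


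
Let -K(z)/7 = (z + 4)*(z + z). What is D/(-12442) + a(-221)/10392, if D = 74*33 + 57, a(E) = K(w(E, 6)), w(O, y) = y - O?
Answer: -763322147/10774772 ≈ -70.844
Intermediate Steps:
K(z) = -14*z*(4 + z) (K(z) = -7*(z + 4)*(z + z) = -7*(4 + z)*2*z = -14*z*(4 + z))
a(E) = -14*(6 - E)*(10 - E) (a(E) = -14*(6 - E)*(4 + (6 - E)) = -14*(6 - E)*(10 - E))
D = 2499 (D = 2442 + 57 = 2499)
D/(-12442) + a(-221)/10392 = 2499/(-12442) - 14*(-10 - 221)*(-6 - 221)/10392 = 2499*(-1/12442) - 14*(-231)*(-227)*(1/10392) = -2499/12442 - 734118*1/10392 = -2499/12442 - 122353/1732 = -763322147/10774772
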